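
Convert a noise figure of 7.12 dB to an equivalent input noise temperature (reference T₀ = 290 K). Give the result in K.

1204 K

F = 10^(7.12/10) = 5.15229
T_e = (F − 1)·T₀ = (5.15229 − 1) × 290 = 1204 K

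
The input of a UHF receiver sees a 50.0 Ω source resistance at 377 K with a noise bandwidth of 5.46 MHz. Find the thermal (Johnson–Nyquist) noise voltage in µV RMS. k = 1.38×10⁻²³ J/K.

2.38 µV

V_n = √(4kTRB)
4kTRB = 4 × 1.38×10⁻²³ × 377 × 5.00×10¹ × 5.46×10⁶ = 5.68×10⁻¹² V²
V_n = √(5.68×10⁻¹²) = 2.38×10⁻⁶ V = 2.38 µV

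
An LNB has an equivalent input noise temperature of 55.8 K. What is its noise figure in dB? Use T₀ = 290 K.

0.764 dB

F = 1 + T_e/T₀ = 1 + 55.8/290 = 1.19241
NF = 10 log₁₀(1.19241) = 0.764 dB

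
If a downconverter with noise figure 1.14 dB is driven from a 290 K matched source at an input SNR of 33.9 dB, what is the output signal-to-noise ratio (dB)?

32.76 dB

By definition F = SNR_in/SNR_out, so in dB: SNR_out = SNR_in − NF
SNR_out = 33.9 − 1.14 = 32.76 dB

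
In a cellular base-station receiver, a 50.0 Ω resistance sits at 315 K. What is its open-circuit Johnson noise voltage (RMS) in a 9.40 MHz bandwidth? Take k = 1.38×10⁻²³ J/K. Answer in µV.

2.86 µV

V_n = √(4kTRB)
4kTRB = 4 × 1.38×10⁻²³ × 315 × 5.00×10¹ × 9.40×10⁶ = 8.17×10⁻¹² V²
V_n = √(8.17×10⁻¹²) = 2.86×10⁻⁶ V = 2.86 µV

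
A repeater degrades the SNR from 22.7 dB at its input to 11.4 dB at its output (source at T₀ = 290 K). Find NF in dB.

11.3 dB

NF (dB) = SNR_in(dB) − SNR_out(dB) when the source is at T₀
NF = 22.7 − 11.4 = 11.3 dB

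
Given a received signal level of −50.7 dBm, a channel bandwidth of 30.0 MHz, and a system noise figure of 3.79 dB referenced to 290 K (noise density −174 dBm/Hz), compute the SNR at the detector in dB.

44.7 dB

Noise floor: N = −174 + 10 log₁₀(B) + NF
10 log₁₀(3.00×10⁷) = 74.77 dB
N = −174 + 74.77 + 3.79 = −95.44 dBm
SNR = P_sig − N = −50.7 − (−95.44) = 44.74 dB → 44.7 dB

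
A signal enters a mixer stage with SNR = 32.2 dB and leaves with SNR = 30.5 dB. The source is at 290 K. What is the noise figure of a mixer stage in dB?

1.7 dB

NF (dB) = SNR_in(dB) − SNR_out(dB) when the source is at T₀
NF = 32.2 − 30.5 = 1.7 dB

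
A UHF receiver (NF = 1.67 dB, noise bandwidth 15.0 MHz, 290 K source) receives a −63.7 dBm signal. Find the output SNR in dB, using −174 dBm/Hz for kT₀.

36.9 dB

Noise floor: N = −174 + 10 log₁₀(B) + NF
10 log₁₀(1.50×10⁷) = 71.76 dB
N = −174 + 71.76 + 1.67 = −100.57 dBm
SNR = P_sig − N = −63.7 − (−100.57) = 36.87 dB → 36.9 dB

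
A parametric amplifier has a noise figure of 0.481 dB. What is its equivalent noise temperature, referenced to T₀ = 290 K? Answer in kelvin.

34.0 K

F = 10^(0.481/10) = 1.11712
T_e = (F − 1)·T₀ = (1.11712 − 1) × 290 = 34.0 K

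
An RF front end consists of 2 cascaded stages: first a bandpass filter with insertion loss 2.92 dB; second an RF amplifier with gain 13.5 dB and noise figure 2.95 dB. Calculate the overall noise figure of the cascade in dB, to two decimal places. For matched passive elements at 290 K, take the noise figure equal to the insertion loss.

5.87 dB

Convert to linear (a loss of L dB is a gain of −L dB): F_i = 10^(NF_i/10), G_i = 10^(G_i,dB/10)
  Stage 1: F_1 = 10^(2.92/10) = 1.959, G_1 = 10^(−2.92/10) = 0.5105
  Stage 2: F_2 = 10^(2.95/10) = 1.972, G_2 = 10^(13.5/10) = 22.39
Friis cascade:
  F = 1.959 + (1.972 − 1)/0.5105 = 3.864
NF = 10 log₁₀(3.864) = 5.87 dB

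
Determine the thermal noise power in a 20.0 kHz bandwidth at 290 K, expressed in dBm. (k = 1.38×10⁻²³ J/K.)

−131.0 dBm

P_n = kTB = 1.38×10⁻²³ × 290 × 2.00×10⁴ = 8.00×10⁻¹⁷ W
In dBm: 10 log₁₀(8.00×10⁻¹⁷ / 10⁻³) = −131.0 dBm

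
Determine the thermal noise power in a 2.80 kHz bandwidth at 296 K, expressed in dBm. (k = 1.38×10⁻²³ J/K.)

−139.4 dBm

P_n = kTB = 1.38×10⁻²³ × 296 × 2.80×10³ = 1.14×10⁻¹⁷ W
In dBm: 10 log₁₀(1.14×10⁻¹⁷ / 10⁻³) = −139.4 dBm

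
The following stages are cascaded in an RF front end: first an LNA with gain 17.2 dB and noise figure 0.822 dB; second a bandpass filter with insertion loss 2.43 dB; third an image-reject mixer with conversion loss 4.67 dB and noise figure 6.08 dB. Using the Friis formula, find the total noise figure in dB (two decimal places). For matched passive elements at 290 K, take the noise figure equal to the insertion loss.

Convert to linear (a loss of L dB is a gain of −L dB): F_i = 10^(NF_i/10), G_i = 10^(G_i,dB/10)
  Stage 1: F_1 = 10^(0.822/10) = 1.208, G_1 = 10^(17.2/10) = 52.48
  Stage 2: F_2 = 10^(2.43/10) = 1.750, G_2 = 10^(−2.43/10) = 0.5715
  Stage 3: F_3 = 10^(6.08/10) = 4.055, G_3 = 10^(−4.67/10) = 0.3412
Friis cascade:
  F = 1.208 + (1.750 − 1)/52.48 + (4.055 − 1)/29.99 = 1.325
NF = 10 log₁₀(1.325) = 1.22 dB

1.22 dB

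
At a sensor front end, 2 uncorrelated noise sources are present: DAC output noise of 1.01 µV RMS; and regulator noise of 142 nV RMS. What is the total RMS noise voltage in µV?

1.02 µV

Uncorrelated sources add in power (mean-square): V_tot = √(ΣV_i²)
V_tot = √[(1.01×10⁻⁶)² + (1.42×10⁻⁷)²] = 1.02×10⁻⁶ V = 1.02 µV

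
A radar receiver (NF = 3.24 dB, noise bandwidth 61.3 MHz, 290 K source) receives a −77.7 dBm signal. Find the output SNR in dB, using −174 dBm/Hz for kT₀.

Noise floor: N = −174 + 10 log₁₀(B) + NF
10 log₁₀(6.13×10⁷) = 77.87 dB
N = −174 + 77.87 + 3.24 = −92.89 dBm
SNR = P_sig − N = −77.7 − (−92.89) = 15.19 dB → 15.2 dB

15.2 dB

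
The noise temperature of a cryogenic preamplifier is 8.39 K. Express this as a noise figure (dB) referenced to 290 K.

0.124 dB

F = 1 + T_e/T₀ = 1 + 8.39/290 = 1.02893
NF = 10 log₁₀(1.02893) = 0.124 dB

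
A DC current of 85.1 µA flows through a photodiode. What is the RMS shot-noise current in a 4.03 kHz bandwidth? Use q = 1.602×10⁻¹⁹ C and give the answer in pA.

331 pA

I_n = √(2qI·B)
2qI·B = 2 × 1.602×10⁻¹⁹ × 8.51×10⁻⁵ × 4.03×10³ = 1.10×10⁻¹⁹ A²
I_n = √(1.10×10⁻¹⁹) = 3.31×10⁻¹⁰ A = 331 pA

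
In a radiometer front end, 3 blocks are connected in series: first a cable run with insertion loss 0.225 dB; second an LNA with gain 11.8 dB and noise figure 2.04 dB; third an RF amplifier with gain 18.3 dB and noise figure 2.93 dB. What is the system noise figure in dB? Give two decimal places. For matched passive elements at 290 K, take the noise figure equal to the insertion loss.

2.43 dB

Convert to linear (a loss of L dB is a gain of −L dB): F_i = 10^(NF_i/10), G_i = 10^(G_i,dB/10)
  Stage 1: F_1 = 10^(0.225/10) = 1.053, G_1 = 10^(−0.225/10) = 0.9495
  Stage 2: F_2 = 10^(2.04/10) = 1.600, G_2 = 10^(11.8/10) = 15.14
  Stage 3: F_3 = 10^(2.93/10) = 1.963, G_3 = 10^(18.3/10) = 67.61
Friis cascade:
  F = 1.053 + (1.600 − 1)/0.9495 + (1.963 − 1)/14.37 = 1.752
NF = 10 log₁₀(1.752) = 2.43 dB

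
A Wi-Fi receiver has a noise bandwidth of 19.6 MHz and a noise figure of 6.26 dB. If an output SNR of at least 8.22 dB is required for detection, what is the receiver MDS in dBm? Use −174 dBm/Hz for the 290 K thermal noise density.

Sensitivity = −174 + 10 log₁₀(B) + NF + SNR_min
= −174 + 72.92 + 6.26 + 8.22
= −86.60 dBm → −86.6 dBm

−86.6 dBm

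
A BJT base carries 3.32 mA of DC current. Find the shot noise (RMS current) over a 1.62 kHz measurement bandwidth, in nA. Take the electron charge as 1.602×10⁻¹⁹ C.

1.31 nA

I_n = √(2qI·B)
2qI·B = 2 × 1.602×10⁻¹⁹ × 3.32×10⁻³ × 1.62×10³ = 1.72×10⁻¹⁸ A²
I_n = √(1.72×10⁻¹⁸) = 1.31×10⁻⁹ A = 1.31 nA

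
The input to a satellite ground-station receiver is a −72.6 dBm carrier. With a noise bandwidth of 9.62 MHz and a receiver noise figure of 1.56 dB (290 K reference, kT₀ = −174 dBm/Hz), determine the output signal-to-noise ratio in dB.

Noise floor: N = −174 + 10 log₁₀(B) + NF
10 log₁₀(9.62×10⁶) = 69.83 dB
N = −174 + 69.83 + 1.56 = −102.61 dBm
SNR = P_sig − N = −72.6 − (−102.61) = 30.01 dB → 30.0 dB

30.0 dB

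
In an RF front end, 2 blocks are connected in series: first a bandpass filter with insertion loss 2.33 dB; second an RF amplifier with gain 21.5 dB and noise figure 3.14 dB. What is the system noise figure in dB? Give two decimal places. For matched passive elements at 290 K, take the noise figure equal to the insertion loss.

5.47 dB

Convert to linear (a loss of L dB is a gain of −L dB): F_i = 10^(NF_i/10), G_i = 10^(G_i,dB/10)
  Stage 1: F_1 = 10^(2.33/10) = 1.710, G_1 = 10^(−2.33/10) = 0.5848
  Stage 2: F_2 = 10^(3.14/10) = 2.061, G_2 = 10^(21.5/10) = 141.3
Friis cascade:
  F = 1.710 + (2.061 − 1)/0.5848 = 3.524
NF = 10 log₁₀(3.524) = 5.47 dB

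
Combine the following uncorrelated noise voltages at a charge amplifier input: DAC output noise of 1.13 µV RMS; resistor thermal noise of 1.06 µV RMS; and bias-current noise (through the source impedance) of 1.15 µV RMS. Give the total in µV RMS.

1.93 µV

Uncorrelated sources add in power (mean-square): V_tot = √(ΣV_i²)
V_tot = √[(1.13×10⁻⁶)² + (1.06×10⁻⁶)² + (1.15×10⁻⁶)²] = 1.93×10⁻⁶ V = 1.93 µV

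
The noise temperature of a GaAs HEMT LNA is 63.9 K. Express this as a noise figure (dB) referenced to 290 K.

F = 1 + T_e/T₀ = 1 + 63.9/290 = 1.22034
NF = 10 log₁₀(1.22034) = 0.865 dB

0.865 dB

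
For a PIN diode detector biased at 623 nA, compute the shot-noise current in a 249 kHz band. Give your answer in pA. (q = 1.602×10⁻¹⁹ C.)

I_n = √(2qI·B)
2qI·B = 2 × 1.602×10⁻¹⁹ × 6.23×10⁻⁷ × 2.49×10⁵ = 4.97×10⁻²⁰ A²
I_n = √(4.97×10⁻²⁰) = 2.23×10⁻¹⁰ A = 223 pA

223 pA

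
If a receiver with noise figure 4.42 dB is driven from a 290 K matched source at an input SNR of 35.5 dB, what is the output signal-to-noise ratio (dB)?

By definition F = SNR_in/SNR_out, so in dB: SNR_out = SNR_in − NF
SNR_out = 35.5 − 4.42 = 31.08 dB

31.08 dB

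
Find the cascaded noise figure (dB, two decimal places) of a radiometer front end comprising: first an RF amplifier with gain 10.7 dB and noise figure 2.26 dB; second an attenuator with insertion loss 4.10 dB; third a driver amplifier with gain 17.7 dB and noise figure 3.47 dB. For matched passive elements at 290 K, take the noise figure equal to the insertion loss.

Convert to linear (a loss of L dB is a gain of −L dB): F_i = 10^(NF_i/10), G_i = 10^(G_i,dB/10)
  Stage 1: F_1 = 10^(2.26/10) = 1.683, G_1 = 10^(10.7/10) = 11.75
  Stage 2: F_2 = 10^(4.10/10) = 2.570, G_2 = 10^(−4.10/10) = 0.3890
  Stage 3: F_3 = 10^(3.47/10) = 2.223, G_3 = 10^(17.7/10) = 58.88
Friis cascade:
  F = 1.683 + (2.570 − 1)/11.75 + (2.223 − 1)/4.571 = 2.084
NF = 10 log₁₀(2.084) = 3.19 dB

3.19 dB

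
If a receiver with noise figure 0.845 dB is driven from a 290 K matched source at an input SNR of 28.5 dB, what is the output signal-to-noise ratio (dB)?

By definition F = SNR_in/SNR_out, so in dB: SNR_out = SNR_in − NF
SNR_out = 28.5 − 0.845 = 27.655 dB

27.655 dB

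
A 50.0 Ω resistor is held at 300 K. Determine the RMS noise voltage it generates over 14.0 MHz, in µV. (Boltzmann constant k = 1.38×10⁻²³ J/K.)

V_n = √(4kTRB)
4kTRB = 4 × 1.38×10⁻²³ × 300 × 5.00×10¹ × 1.40×10⁷ = 1.16×10⁻¹¹ V²
V_n = √(1.16×10⁻¹¹) = 3.40×10⁻⁶ V = 3.40 µV

3.40 µV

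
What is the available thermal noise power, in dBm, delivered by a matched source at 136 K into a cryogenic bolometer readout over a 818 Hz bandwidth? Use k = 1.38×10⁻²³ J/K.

−148.1 dBm

P_n = kTB = 1.38×10⁻²³ × 136 × 8.18×10² = 1.54×10⁻¹⁸ W
In dBm: 10 log₁₀(1.54×10⁻¹⁸ / 10⁻³) = −148.1 dBm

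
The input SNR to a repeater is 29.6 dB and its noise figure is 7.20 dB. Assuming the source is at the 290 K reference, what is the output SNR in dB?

By definition F = SNR_in/SNR_out, so in dB: SNR_out = SNR_in − NF
SNR_out = 29.6 − 7.20 = 22.40 dB

22.40 dB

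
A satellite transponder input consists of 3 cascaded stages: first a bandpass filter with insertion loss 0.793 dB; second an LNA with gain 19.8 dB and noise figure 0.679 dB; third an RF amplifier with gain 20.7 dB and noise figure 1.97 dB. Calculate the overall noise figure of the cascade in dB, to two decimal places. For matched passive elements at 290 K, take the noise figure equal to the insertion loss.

1.49 dB

Convert to linear (a loss of L dB is a gain of −L dB): F_i = 10^(NF_i/10), G_i = 10^(G_i,dB/10)
  Stage 1: F_1 = 10^(0.793/10) = 1.200, G_1 = 10^(−0.793/10) = 0.8331
  Stage 2: F_2 = 10^(0.679/10) = 1.169, G_2 = 10^(19.8/10) = 95.50
  Stage 3: F_3 = 10^(1.97/10) = 1.574, G_3 = 10^(20.7/10) = 117.5
Friis cascade:
  F = 1.200 + (1.169 − 1)/0.8331 + (1.574 − 1)/79.56 = 1.411
NF = 10 log₁₀(1.411) = 1.49 dB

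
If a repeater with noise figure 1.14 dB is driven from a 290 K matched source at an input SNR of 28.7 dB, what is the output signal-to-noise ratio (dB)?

27.56 dB

By definition F = SNR_in/SNR_out, so in dB: SNR_out = SNR_in − NF
SNR_out = 28.7 − 1.14 = 27.56 dB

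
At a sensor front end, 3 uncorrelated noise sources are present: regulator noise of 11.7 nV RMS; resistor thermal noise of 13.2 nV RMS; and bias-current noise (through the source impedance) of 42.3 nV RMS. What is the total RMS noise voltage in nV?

45.8 nV

Uncorrelated sources add in power (mean-square): V_tot = √(ΣV_i²)
V_tot = √[(1.17×10⁻⁸)² + (1.32×10⁻⁸)² + (4.23×10⁻⁸)²] = 4.58×10⁻⁸ V = 45.8 nV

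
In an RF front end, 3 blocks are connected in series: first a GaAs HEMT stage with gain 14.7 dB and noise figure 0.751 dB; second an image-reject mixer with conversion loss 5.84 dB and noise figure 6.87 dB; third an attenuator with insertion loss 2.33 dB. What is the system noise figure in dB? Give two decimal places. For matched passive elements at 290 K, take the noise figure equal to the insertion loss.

Convert to linear (a loss of L dB is a gain of −L dB): F_i = 10^(NF_i/10), G_i = 10^(G_i,dB/10)
  Stage 1: F_1 = 10^(0.751/10) = 1.189, G_1 = 10^(14.7/10) = 29.51
  Stage 2: F_2 = 10^(6.87/10) = 4.864, G_2 = 10^(−5.84/10) = 0.2606
  Stage 3: F_3 = 10^(2.33/10) = 1.710, G_3 = 10^(−2.33/10) = 0.5848
Friis cascade:
  F = 1.189 + (4.864 − 1)/29.51 + (1.710 − 1)/7.691 = 1.412
NF = 10 log₁₀(1.412) = 1.50 dB

1.50 dB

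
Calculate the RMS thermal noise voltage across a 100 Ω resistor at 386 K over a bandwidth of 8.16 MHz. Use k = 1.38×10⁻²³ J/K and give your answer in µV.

4.17 µV

V_n = √(4kTRB)
4kTRB = 4 × 1.38×10⁻²³ × 386 × 1.00×10² × 8.16×10⁶ = 1.74×10⁻¹¹ V²
V_n = √(1.74×10⁻¹¹) = 4.17×10⁻⁶ V = 4.17 µV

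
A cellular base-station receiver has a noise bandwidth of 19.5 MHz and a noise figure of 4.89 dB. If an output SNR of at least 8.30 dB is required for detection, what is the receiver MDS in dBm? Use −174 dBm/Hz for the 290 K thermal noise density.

−87.9 dBm

Sensitivity = −174 + 10 log₁₀(B) + NF + SNR_min
= −174 + 72.9 + 4.89 + 8.30
= −87.91 dBm → −87.9 dBm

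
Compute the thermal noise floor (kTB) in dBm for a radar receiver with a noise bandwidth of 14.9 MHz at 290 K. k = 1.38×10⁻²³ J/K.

P_n = kTB = 1.38×10⁻²³ × 290 × 1.49×10⁷ = 5.96×10⁻¹⁴ W
In dBm: 10 log₁₀(5.96×10⁻¹⁴ / 10⁻³) = −102.2 dBm

−102.2 dBm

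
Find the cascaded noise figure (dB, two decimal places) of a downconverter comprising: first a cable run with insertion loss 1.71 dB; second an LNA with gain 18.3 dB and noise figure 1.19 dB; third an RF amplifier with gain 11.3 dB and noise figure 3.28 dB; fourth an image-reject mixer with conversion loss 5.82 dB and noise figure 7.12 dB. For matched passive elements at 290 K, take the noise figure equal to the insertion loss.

2.97 dB

Convert to linear (a loss of L dB is a gain of −L dB): F_i = 10^(NF_i/10), G_i = 10^(G_i,dB/10)
  Stage 1: F_1 = 10^(1.71/10) = 1.483, G_1 = 10^(−1.71/10) = 0.6745
  Stage 2: F_2 = 10^(1.19/10) = 1.315, G_2 = 10^(18.3/10) = 67.61
  Stage 3: F_3 = 10^(3.28/10) = 2.128, G_3 = 10^(11.3/10) = 13.49
  Stage 4: F_4 = 10^(7.12/10) = 5.152, G_4 = 10^(−5.82/10) = 0.2618
Friis cascade:
  F = 1.483 + (1.315 − 1)/0.6745 + (2.128 − 1)/45.60 + (5.152 − 1)/615.2 = 1.981
NF = 10 log₁₀(1.981) = 2.97 dB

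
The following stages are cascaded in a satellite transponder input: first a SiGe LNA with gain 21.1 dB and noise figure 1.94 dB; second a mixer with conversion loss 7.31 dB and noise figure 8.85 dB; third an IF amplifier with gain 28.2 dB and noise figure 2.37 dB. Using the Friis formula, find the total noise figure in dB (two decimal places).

Convert to linear (a loss of L dB is a gain of −L dB): F_i = 10^(NF_i/10), G_i = 10^(G_i,dB/10)
  Stage 1: F_1 = 10^(1.94/10) = 1.563, G_1 = 10^(21.1/10) = 128.8
  Stage 2: F_2 = 10^(8.85/10) = 7.674, G_2 = 10^(−7.31/10) = 0.1858
  Stage 3: F_3 = 10^(2.37/10) = 1.726, G_3 = 10^(28.2/10) = 660.7
Friis cascade:
  F = 1.563 + (7.674 − 1)/128.8 + (1.726 − 1)/23.93 = 1.645
NF = 10 log₁₀(1.645) = 2.16 dB

2.16 dB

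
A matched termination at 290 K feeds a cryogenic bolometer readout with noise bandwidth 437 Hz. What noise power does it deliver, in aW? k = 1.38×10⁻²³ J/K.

1.75 aW

P_n = kTB = 1.38×10⁻²³ × 290 × 4.37×10² = 1.75×10⁻¹⁸ W = 1.75 aW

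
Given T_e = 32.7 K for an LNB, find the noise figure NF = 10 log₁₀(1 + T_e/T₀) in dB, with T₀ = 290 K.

0.464 dB

F = 1 + T_e/T₀ = 1 + 32.7/290 = 1.11276
NF = 10 log₁₀(1.11276) = 0.464 dB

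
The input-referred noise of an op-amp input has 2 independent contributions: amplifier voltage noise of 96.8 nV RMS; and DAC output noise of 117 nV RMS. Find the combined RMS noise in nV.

152 nV

Uncorrelated sources add in power (mean-square): V_tot = √(ΣV_i²)
V_tot = √[(9.68×10⁻⁸)² + (1.17×10⁻⁷)²] = 1.52×10⁻⁷ V = 152 nV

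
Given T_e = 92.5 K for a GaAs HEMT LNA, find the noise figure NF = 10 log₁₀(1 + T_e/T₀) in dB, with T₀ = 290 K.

F = 1 + T_e/T₀ = 1 + 92.5/290 = 1.31897
NF = 10 log₁₀(1.31897) = 1.20 dB

1.20 dB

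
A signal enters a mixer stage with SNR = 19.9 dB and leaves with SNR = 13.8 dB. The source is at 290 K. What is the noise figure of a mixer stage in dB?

NF (dB) = SNR_in(dB) − SNR_out(dB) when the source is at T₀
NF = 19.9 − 13.8 = 6.1 dB

6.1 dB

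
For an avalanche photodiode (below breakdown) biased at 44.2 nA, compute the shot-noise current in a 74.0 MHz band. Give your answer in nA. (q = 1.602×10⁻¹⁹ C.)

1.02 nA

I_n = √(2qI·B)
2qI·B = 2 × 1.602×10⁻¹⁹ × 4.42×10⁻⁸ × 7.40×10⁷ = 1.05×10⁻¹⁸ A²
I_n = √(1.05×10⁻¹⁸) = 1.02×10⁻⁹ A = 1.02 nA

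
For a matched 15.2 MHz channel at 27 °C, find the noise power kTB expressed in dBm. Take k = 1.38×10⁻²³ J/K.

T = 27 °C + 273.15 = 300.15 K
P_n = kTB = 1.38×10⁻²³ × 300.15 × 1.52×10⁷ = 6.30×10⁻¹⁴ W
In dBm: 10 log₁₀(6.30×10⁻¹⁴ / 10⁻³) = −102.0 dBm

−102.0 dBm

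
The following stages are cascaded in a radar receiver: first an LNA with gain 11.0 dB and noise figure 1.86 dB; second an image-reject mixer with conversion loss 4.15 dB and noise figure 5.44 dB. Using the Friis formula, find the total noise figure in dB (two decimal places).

2.39 dB

Convert to linear (a loss of L dB is a gain of −L dB): F_i = 10^(NF_i/10), G_i = 10^(G_i,dB/10)
  Stage 1: F_1 = 10^(1.86/10) = 1.535, G_1 = 10^(11.0/10) = 12.59
  Stage 2: F_2 = 10^(5.44/10) = 3.499, G_2 = 10^(−4.15/10) = 0.3846
Friis cascade:
  F = 1.535 + (3.499 − 1)/12.59 = 1.733
NF = 10 log₁₀(1.733) = 2.39 dB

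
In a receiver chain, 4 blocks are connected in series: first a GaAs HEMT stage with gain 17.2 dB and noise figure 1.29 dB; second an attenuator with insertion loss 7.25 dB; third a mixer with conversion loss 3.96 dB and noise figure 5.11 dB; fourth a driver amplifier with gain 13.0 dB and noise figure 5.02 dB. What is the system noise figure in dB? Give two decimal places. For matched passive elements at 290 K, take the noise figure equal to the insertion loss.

Convert to linear (a loss of L dB is a gain of −L dB): F_i = 10^(NF_i/10), G_i = 10^(G_i,dB/10)
  Stage 1: F_1 = 10^(1.29/10) = 1.346, G_1 = 10^(17.2/10) = 52.48
  Stage 2: F_2 = 10^(7.25/10) = 5.309, G_2 = 10^(−7.25/10) = 0.1884
  Stage 3: F_3 = 10^(5.11/10) = 3.243, G_3 = 10^(−3.96/10) = 0.4018
  Stage 4: F_4 = 10^(5.02/10) = 3.177, G_4 = 10^(13.0/10) = 19.95
Friis cascade:
  F = 1.346 + (5.309 − 1)/52.48 + (3.243 − 1)/9.886 + (3.177 − 1)/3.972 = 2.203
NF = 10 log₁₀(2.203) = 3.43 dB

3.43 dB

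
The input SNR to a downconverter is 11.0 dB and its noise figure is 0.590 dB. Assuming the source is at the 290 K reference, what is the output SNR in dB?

By definition F = SNR_in/SNR_out, so in dB: SNR_out = SNR_in − NF
SNR_out = 11.0 − 0.590 = 10.410 dB

10.410 dB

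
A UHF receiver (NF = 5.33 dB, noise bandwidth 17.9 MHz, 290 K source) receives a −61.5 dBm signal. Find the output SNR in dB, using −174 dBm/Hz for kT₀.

34.6 dB

Noise floor: N = −174 + 10 log₁₀(B) + NF
10 log₁₀(1.79×10⁷) = 72.53 dB
N = −174 + 72.53 + 5.33 = −96.14 dBm
SNR = P_sig − N = −61.5 − (−96.14) = 34.64 dB → 34.6 dB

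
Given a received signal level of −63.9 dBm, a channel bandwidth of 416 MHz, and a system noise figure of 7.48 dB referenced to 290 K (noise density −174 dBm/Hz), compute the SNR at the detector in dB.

Noise floor: N = −174 + 10 log₁₀(B) + NF
10 log₁₀(4.16×10⁸) = 86.19 dB
N = −174 + 86.19 + 7.48 = −80.33 dBm
SNR = P_sig − N = −63.9 − (−80.33) = 16.43 dB → 16.4 dB

16.4 dB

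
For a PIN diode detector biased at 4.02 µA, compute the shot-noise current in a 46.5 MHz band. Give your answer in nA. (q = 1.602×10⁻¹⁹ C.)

7.74 nA

I_n = √(2qI·B)
2qI·B = 2 × 1.602×10⁻¹⁹ × 4.02×10⁻⁶ × 4.65×10⁷ = 5.99×10⁻¹⁷ A²
I_n = √(5.99×10⁻¹⁷) = 7.74×10⁻⁹ A = 7.74 nA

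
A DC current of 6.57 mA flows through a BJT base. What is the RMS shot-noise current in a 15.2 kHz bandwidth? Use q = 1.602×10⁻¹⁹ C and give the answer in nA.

5.66 nA

I_n = √(2qI·B)
2qI·B = 2 × 1.602×10⁻¹⁹ × 6.57×10⁻³ × 1.52×10⁴ = 3.20×10⁻¹⁷ A²
I_n = √(3.20×10⁻¹⁷) = 5.66×10⁻⁹ A = 5.66 nA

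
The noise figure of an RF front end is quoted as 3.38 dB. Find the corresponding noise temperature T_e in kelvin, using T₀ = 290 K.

342 K

F = 10^(3.38/10) = 2.17771
T_e = (F − 1)·T₀ = (2.17771 − 1) × 290 = 342 K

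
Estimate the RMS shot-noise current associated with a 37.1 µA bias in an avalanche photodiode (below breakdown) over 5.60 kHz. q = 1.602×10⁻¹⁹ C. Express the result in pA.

I_n = √(2qI·B)
2qI·B = 2 × 1.602×10⁻¹⁹ × 3.71×10⁻⁵ × 5.60×10³ = 6.66×10⁻²⁰ A²
I_n = √(6.66×10⁻²⁰) = 2.58×10⁻¹⁰ A = 258 pA

258 pA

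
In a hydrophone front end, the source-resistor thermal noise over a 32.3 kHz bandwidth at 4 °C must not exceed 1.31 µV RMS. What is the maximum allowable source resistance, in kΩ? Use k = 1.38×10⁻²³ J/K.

T = 4 °C + 273.15 = 277.15 K
Johnson–Nyquist: V_n = √(4kTRB) ⇒ R = V_n² / (4kTB)
4kTB = 4 × 1.38×10⁻²³ × 277.15 × 3.23×10⁴ = 4.94×10⁻¹⁶
R = (1.31×10⁻⁶)² / 4.94×10⁻¹⁶ = 3.47×10³ Ω = 3.47 kΩ

3.47 kΩ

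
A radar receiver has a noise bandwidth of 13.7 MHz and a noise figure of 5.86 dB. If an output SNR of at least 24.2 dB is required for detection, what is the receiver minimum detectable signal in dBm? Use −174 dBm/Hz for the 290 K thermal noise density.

−72.6 dBm

Sensitivity = −174 + 10 log₁₀(B) + NF + SNR_min
= −174 + 71.37 + 5.86 + 24.2
= −72.57 dBm → −72.6 dBm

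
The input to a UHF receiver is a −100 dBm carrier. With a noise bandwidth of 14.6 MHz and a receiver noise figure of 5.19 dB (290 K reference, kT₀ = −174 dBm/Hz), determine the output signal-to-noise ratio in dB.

−2.8 dB

Noise floor: N = −174 + 10 log₁₀(B) + NF
10 log₁₀(1.46×10⁷) = 71.64 dB
N = −174 + 71.64 + 5.19 = −97.17 dBm
SNR = P_sig − N = −100 − (−97.17) = −2.83 dB → −2.8 dB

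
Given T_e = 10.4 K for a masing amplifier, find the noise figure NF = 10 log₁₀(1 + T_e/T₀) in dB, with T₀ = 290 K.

0.153 dB

F = 1 + T_e/T₀ = 1 + 10.4/290 = 1.03586
NF = 10 log₁₀(1.03586) = 0.153 dB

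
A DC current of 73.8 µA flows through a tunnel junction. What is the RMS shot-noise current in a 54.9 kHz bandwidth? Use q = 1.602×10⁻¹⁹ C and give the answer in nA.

I_n = √(2qI·B)
2qI·B = 2 × 1.602×10⁻¹⁹ × 7.38×10⁻⁵ × 5.49×10⁴ = 1.30×10⁻¹⁸ A²
I_n = √(1.30×10⁻¹⁸) = 1.14×10⁻⁹ A = 1.14 nA

1.14 nA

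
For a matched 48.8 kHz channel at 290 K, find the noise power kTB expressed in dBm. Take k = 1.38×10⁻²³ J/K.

−127.1 dBm

P_n = kTB = 1.38×10⁻²³ × 290 × 4.88×10⁴ = 1.95×10⁻¹⁶ W
In dBm: 10 log₁₀(1.95×10⁻¹⁶ / 10⁻³) = −127.1 dBm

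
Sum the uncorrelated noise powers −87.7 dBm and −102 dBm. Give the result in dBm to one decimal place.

−87.5 dBm

Convert to linear, add, convert back:
P₁ = 1.70×10⁻¹² W, P₂ = 6.31×10⁻¹⁴ W
P_tot = 1.76×10⁻¹² W → 10 log₁₀(P_tot / 10⁻³) = −87.5 dBm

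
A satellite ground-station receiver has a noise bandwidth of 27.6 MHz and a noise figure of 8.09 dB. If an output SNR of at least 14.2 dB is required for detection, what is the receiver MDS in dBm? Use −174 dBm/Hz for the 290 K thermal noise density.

Sensitivity = −174 + 10 log₁₀(B) + NF + SNR_min
= −174 + 74.41 + 8.09 + 14.2
= −77.30 dBm → −77.3 dBm

−77.3 dBm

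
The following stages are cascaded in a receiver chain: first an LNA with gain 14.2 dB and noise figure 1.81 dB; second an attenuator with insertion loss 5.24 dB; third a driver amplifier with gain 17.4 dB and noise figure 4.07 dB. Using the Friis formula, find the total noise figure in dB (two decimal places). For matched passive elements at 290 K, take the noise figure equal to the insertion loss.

2.56 dB

Convert to linear (a loss of L dB is a gain of −L dB): F_i = 10^(NF_i/10), G_i = 10^(G_i,dB/10)
  Stage 1: F_1 = 10^(1.81/10) = 1.517, G_1 = 10^(14.2/10) = 26.30
  Stage 2: F_2 = 10^(5.24/10) = 3.342, G_2 = 10^(−5.24/10) = 0.2992
  Stage 3: F_3 = 10^(4.07/10) = 2.553, G_3 = 10^(17.4/10) = 54.95
Friis cascade:
  F = 1.517 + (3.342 − 1)/26.30 + (2.553 − 1)/7.870 = 1.803
NF = 10 log₁₀(1.803) = 2.56 dB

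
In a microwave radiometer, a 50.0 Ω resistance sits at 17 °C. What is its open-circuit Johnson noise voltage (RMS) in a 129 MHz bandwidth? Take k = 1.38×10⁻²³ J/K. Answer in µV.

T = 17 °C + 273.15 = 290.15 K
V_n = √(4kTRB)
4kTRB = 4 × 1.38×10⁻²³ × 290.15 × 5.00×10¹ × 1.29×10⁸ = 1.03×10⁻¹⁰ V²
V_n = √(1.03×10⁻¹⁰) = 1.02×10⁻⁵ V = 10.2 µV

10.2 µV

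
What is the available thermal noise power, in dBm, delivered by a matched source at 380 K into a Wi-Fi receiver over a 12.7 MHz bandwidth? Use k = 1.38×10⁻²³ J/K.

P_n = kTB = 1.38×10⁻²³ × 380 × 1.27×10⁷ = 6.66×10⁻¹⁴ W
In dBm: 10 log₁₀(6.66×10⁻¹⁴ / 10⁻³) = −101.8 dBm

−101.8 dBm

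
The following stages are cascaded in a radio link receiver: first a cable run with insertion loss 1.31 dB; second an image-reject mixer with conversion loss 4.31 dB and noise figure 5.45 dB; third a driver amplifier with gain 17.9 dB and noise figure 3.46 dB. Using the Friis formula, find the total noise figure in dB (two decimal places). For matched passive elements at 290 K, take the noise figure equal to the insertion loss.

9.63 dB

Convert to linear (a loss of L dB is a gain of −L dB): F_i = 10^(NF_i/10), G_i = 10^(G_i,dB/10)
  Stage 1: F_1 = 10^(1.31/10) = 1.352, G_1 = 10^(−1.31/10) = 0.7396
  Stage 2: F_2 = 10^(5.45/10) = 3.508, G_2 = 10^(−4.31/10) = 0.3707
  Stage 3: F_3 = 10^(3.46/10) = 2.218, G_3 = 10^(17.9/10) = 61.66
Friis cascade:
  F = 1.352 + (3.508 − 1)/0.7396 + (2.218 − 1)/0.2742 = 9.186
NF = 10 log₁₀(9.186) = 9.63 dB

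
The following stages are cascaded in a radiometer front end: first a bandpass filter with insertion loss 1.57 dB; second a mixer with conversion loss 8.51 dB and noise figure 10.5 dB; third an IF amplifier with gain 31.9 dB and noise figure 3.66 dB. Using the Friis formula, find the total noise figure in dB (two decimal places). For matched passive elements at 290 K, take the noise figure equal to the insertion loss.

14.71 dB

Convert to linear (a loss of L dB is a gain of −L dB): F_i = 10^(NF_i/10), G_i = 10^(G_i,dB/10)
  Stage 1: F_1 = 10^(1.57/10) = 1.435, G_1 = 10^(−1.57/10) = 0.6966
  Stage 2: F_2 = 10^(10.5/10) = 11.22, G_2 = 10^(−8.51/10) = 0.1409
  Stage 3: F_3 = 10^(3.66/10) = 2.323, G_3 = 10^(31.9/10) = 1549
Friis cascade:
  F = 1.435 + (11.22 − 1)/0.6966 + (2.323 − 1)/0.09817 = 29.58
NF = 10 log₁₀(29.58) = 14.71 dB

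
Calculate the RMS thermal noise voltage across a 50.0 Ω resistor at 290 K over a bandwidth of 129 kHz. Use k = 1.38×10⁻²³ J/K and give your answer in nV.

321 nV

V_n = √(4kTRB)
4kTRB = 4 × 1.38×10⁻²³ × 290 × 5.00×10¹ × 1.29×10⁵ = 1.03×10⁻¹³ V²
V_n = √(1.03×10⁻¹³) = 3.21×10⁻⁷ V = 321 nV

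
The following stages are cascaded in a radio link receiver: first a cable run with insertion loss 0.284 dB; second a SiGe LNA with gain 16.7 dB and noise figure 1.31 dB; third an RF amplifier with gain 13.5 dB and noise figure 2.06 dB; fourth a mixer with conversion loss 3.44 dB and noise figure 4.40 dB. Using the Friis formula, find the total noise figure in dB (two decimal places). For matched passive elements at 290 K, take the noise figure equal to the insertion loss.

1.64 dB

Convert to linear (a loss of L dB is a gain of −L dB): F_i = 10^(NF_i/10), G_i = 10^(G_i,dB/10)
  Stage 1: F_1 = 10^(0.284/10) = 1.068, G_1 = 10^(−0.284/10) = 0.9367
  Stage 2: F_2 = 10^(1.31/10) = 1.352, G_2 = 10^(16.7/10) = 46.77
  Stage 3: F_3 = 10^(2.06/10) = 1.607, G_3 = 10^(13.5/10) = 22.39
  Stage 4: F_4 = 10^(4.40/10) = 2.754, G_4 = 10^(−3.44/10) = 0.4529
Friis cascade:
  F = 1.068 + (1.352 − 1)/0.9367 + (1.607 − 1)/43.81 + (2.754 − 1)/980.8 = 1.459
NF = 10 log₁₀(1.459) = 1.64 dB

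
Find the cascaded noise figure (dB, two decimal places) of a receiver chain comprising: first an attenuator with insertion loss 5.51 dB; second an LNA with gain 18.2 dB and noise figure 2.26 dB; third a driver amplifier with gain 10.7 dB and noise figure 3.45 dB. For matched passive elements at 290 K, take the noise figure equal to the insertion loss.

7.82 dB

Convert to linear (a loss of L dB is a gain of −L dB): F_i = 10^(NF_i/10), G_i = 10^(G_i,dB/10)
  Stage 1: F_1 = 10^(5.51/10) = 3.556, G_1 = 10^(−5.51/10) = 0.2812
  Stage 2: F_2 = 10^(2.26/10) = 1.683, G_2 = 10^(18.2/10) = 66.07
  Stage 3: F_3 = 10^(3.45/10) = 2.213, G_3 = 10^(10.7/10) = 11.75
Friis cascade:
  F = 3.556 + (1.683 − 1)/0.2812 + (2.213 − 1)/18.58 = 6.049
NF = 10 log₁₀(6.049) = 7.82 dB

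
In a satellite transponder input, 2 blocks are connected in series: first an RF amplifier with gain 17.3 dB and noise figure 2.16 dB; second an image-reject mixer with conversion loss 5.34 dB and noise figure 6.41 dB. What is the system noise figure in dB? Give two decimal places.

Convert to linear (a loss of L dB is a gain of −L dB): F_i = 10^(NF_i/10), G_i = 10^(G_i,dB/10)
  Stage 1: F_1 = 10^(2.16/10) = 1.644, G_1 = 10^(17.3/10) = 53.70
  Stage 2: F_2 = 10^(6.41/10) = 4.375, G_2 = 10^(−5.34/10) = 0.2924
Friis cascade:
  F = 1.644 + (4.375 − 1)/53.70 = 1.707
NF = 10 log₁₀(1.707) = 2.32 dB

2.32 dB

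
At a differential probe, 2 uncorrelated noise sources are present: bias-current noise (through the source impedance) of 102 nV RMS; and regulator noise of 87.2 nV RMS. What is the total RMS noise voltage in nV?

Uncorrelated sources add in power (mean-square): V_tot = √(ΣV_i²)
V_tot = √[(1.02×10⁻⁷)² + (8.72×10⁻⁸)²] = 1.34×10⁻⁷ V = 134 nV

134 nV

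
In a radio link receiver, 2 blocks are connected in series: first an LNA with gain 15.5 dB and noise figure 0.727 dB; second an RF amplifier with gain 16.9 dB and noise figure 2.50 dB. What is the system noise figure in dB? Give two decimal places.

0.81 dB

Convert to linear (a loss of L dB is a gain of −L dB): F_i = 10^(NF_i/10), G_i = 10^(G_i,dB/10)
  Stage 1: F_1 = 10^(0.727/10) = 1.182, G_1 = 10^(15.5/10) = 35.48
  Stage 2: F_2 = 10^(2.50/10) = 1.778, G_2 = 10^(16.9/10) = 48.98
Friis cascade:
  F = 1.182 + (1.778 − 1)/35.48 = 1.204
NF = 10 log₁₀(1.204) = 0.81 dB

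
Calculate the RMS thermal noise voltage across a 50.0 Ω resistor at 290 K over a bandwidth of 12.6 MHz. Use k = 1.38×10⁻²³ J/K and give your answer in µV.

3.18 µV

V_n = √(4kTRB)
4kTRB = 4 × 1.38×10⁻²³ × 290 × 5.00×10¹ × 1.26×10⁷ = 1.01×10⁻¹¹ V²
V_n = √(1.01×10⁻¹¹) = 3.18×10⁻⁶ V = 3.18 µV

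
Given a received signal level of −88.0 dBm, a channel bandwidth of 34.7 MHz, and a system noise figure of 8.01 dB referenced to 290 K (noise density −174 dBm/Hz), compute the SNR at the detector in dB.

Noise floor: N = −174 + 10 log₁₀(B) + NF
10 log₁₀(3.47×10⁷) = 75.4 dB
N = −174 + 75.4 + 8.01 = −90.59 dBm
SNR = P_sig − N = −88.0 − (−90.59) = 2.59 dB → 2.6 dB

2.6 dB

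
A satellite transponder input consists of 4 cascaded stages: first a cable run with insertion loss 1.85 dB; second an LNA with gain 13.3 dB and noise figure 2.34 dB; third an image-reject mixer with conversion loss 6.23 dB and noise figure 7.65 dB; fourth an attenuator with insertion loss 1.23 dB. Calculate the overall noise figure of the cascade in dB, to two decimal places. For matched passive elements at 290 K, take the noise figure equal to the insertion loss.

Convert to linear (a loss of L dB is a gain of −L dB): F_i = 10^(NF_i/10), G_i = 10^(G_i,dB/10)
  Stage 1: F_1 = 10^(1.85/10) = 1.531, G_1 = 10^(−1.85/10) = 0.6531
  Stage 2: F_2 = 10^(2.34/10) = 1.714, G_2 = 10^(13.3/10) = 21.38
  Stage 3: F_3 = 10^(7.65/10) = 5.821, G_3 = 10^(−6.23/10) = 0.2382
  Stage 4: F_4 = 10^(1.23/10) = 1.327, G_4 = 10^(−1.23/10) = 0.7534
Friis cascade:
  F = 1.531 + (1.714 − 1)/0.6531 + (5.821 − 1)/13.96 + (1.327 − 1)/3.327 = 3.068
NF = 10 log₁₀(3.068) = 4.87 dB

4.87 dB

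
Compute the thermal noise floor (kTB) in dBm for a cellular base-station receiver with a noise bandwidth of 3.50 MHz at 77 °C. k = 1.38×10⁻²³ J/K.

−107.7 dBm

T = 77 °C + 273.15 = 350.15 K
P_n = kTB = 1.38×10⁻²³ × 350.15 × 3.50×10⁶ = 1.69×10⁻¹⁴ W
In dBm: 10 log₁₀(1.69×10⁻¹⁴ / 10⁻³) = −107.7 dBm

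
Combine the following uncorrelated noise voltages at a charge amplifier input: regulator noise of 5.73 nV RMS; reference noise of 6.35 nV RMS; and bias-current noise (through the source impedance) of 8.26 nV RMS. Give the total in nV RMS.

Uncorrelated sources add in power (mean-square): V_tot = √(ΣV_i²)
V_tot = √[(5.73×10⁻⁹)² + (6.35×10⁻⁹)² + (8.26×10⁻⁹)²] = 1.19×10⁻⁸ V = 11.9 nV

11.9 nV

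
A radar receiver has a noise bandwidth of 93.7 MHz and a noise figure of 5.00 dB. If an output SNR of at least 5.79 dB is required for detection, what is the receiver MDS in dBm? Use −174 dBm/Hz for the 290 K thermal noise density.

Sensitivity = −174 + 10 log₁₀(B) + NF + SNR_min
= −174 + 79.72 + 5.00 + 5.79
= −83.49 dBm → −83.5 dBm

−83.5 dBm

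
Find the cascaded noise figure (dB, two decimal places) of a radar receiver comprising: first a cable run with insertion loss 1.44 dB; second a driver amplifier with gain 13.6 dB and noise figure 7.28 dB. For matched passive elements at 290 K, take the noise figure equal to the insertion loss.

Convert to linear (a loss of L dB is a gain of −L dB): F_i = 10^(NF_i/10), G_i = 10^(G_i,dB/10)
  Stage 1: F_1 = 10^(1.44/10) = 1.393, G_1 = 10^(−1.44/10) = 0.7178
  Stage 2: F_2 = 10^(7.28/10) = 5.346, G_2 = 10^(13.6/10) = 22.91
Friis cascade:
  F = 1.393 + (5.346 − 1)/0.7178 = 7.447
NF = 10 log₁₀(7.447) = 8.72 dB

8.72 dB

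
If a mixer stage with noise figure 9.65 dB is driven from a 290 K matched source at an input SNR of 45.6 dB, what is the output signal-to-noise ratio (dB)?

By definition F = SNR_in/SNR_out, so in dB: SNR_out = SNR_in − NF
SNR_out = 45.6 − 9.65 = 35.95 dB

35.95 dB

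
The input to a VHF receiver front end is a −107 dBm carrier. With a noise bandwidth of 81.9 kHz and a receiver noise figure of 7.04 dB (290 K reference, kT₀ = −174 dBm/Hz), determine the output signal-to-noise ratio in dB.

10.8 dB

Noise floor: N = −174 + 10 log₁₀(B) + NF
10 log₁₀(8.19×10⁴) = 49.13 dB
N = −174 + 49.13 + 7.04 = −117.83 dBm
SNR = P_sig − N = −107 − (−117.83) = 10.83 dB → 10.8 dB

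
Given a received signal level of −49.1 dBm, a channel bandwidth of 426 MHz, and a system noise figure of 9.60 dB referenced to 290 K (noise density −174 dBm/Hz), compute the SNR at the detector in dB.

Noise floor: N = −174 + 10 log₁₀(B) + NF
10 log₁₀(4.26×10⁸) = 86.29 dB
N = −174 + 86.29 + 9.60 = −78.11 dBm
SNR = P_sig − N = −49.1 − (−78.11) = 29.01 dB → 29.0 dB

29.0 dB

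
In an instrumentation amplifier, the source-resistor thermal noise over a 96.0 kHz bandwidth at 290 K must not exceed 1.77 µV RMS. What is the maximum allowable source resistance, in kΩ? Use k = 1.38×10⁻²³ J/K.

2.04 kΩ

Johnson–Nyquist: V_n = √(4kTRB) ⇒ R = V_n² / (4kTB)
4kTB = 4 × 1.38×10⁻²³ × 290 × 9.60×10⁴ = 1.54×10⁻¹⁵
R = (1.77×10⁻⁶)² / 1.54×10⁻¹⁵ = 2.04×10³ Ω = 2.04 kΩ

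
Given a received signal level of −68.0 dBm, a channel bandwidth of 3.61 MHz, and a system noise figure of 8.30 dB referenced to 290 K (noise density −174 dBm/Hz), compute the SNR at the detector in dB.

Noise floor: N = −174 + 10 log₁₀(B) + NF
10 log₁₀(3.61×10⁶) = 65.58 dB
N = −174 + 65.58 + 8.30 = −100.12 dBm
SNR = P_sig − N = −68.0 − (−100.12) = 32.12 dB → 32.1 dB

32.1 dB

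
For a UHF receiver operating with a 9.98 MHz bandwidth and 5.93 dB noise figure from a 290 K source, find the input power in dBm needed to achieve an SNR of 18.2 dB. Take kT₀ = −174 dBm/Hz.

Sensitivity = −174 + 10 log₁₀(B) + NF + SNR_min
= −174 + 69.99 + 5.93 + 18.2
= −79.88 dBm → −79.9 dBm

−79.9 dBm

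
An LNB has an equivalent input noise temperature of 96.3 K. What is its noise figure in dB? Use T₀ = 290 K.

F = 1 + T_e/T₀ = 1 + 96.3/290 = 1.33207
NF = 10 log₁₀(1.33207) = 1.25 dB

1.25 dB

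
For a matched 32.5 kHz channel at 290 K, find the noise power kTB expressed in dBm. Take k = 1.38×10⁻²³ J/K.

−128.9 dBm

P_n = kTB = 1.38×10⁻²³ × 290 × 3.25×10⁴ = 1.30×10⁻¹⁶ W
In dBm: 10 log₁₀(1.30×10⁻¹⁶ / 10⁻³) = −128.9 dBm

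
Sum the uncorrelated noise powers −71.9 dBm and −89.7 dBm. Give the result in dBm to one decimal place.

−71.8 dBm

Convert to linear, add, convert back:
P₁ = 6.46×10⁻¹¹ W, P₂ = 1.07×10⁻¹² W
P_tot = 6.56×10⁻¹¹ W → 10 log₁₀(P_tot / 10⁻³) = −71.8 dBm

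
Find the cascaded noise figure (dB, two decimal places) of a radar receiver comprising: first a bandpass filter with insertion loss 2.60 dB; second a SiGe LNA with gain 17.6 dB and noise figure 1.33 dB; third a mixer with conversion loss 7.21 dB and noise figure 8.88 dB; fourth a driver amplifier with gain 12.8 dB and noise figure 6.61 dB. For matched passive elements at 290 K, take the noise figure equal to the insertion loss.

5.16 dB

Convert to linear (a loss of L dB is a gain of −L dB): F_i = 10^(NF_i/10), G_i = 10^(G_i,dB/10)
  Stage 1: F_1 = 10^(2.60/10) = 1.820, G_1 = 10^(−2.60/10) = 0.5495
  Stage 2: F_2 = 10^(1.33/10) = 1.358, G_2 = 10^(17.6/10) = 57.54
  Stage 3: F_3 = 10^(8.88/10) = 7.727, G_3 = 10^(−7.21/10) = 0.1901
  Stage 4: F_4 = 10^(6.61/10) = 4.581, G_4 = 10^(12.8/10) = 19.05
Friis cascade:
  F = 1.820 + (1.358 − 1)/0.5495 + (7.727 − 1)/31.62 + (4.581 − 1)/6.012 = 3.280
NF = 10 log₁₀(3.280) = 5.16 dB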